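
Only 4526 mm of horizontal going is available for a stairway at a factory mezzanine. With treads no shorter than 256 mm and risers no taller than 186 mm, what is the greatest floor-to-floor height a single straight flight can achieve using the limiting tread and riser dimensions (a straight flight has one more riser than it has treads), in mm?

4526 / 256 = 17.68, so 17 treads fit.
Risers = treads + 1 = 18.
Maximum height = 18 × 186 = 3348 mm.

3348 mm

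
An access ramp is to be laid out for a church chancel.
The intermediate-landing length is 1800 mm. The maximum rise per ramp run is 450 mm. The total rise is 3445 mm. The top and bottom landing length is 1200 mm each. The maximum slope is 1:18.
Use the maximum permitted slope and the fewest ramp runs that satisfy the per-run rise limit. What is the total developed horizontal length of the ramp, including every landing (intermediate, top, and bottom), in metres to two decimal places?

77.01 m

At most 450 each: 3445/450 = 7.66, giving 8 ramp runs. That means 7 intermediate landings.
Ramp run (horizontal) at 1:18: 3445 × 18 = 62010 mm.
7 intermediate landings contribute 7 × 1800 = 12600 mm.
Top and bottom landings: 2 × 1200 = 2400 mm.
Total = 62010 + 12600 + 2400 = 77010 mm.
= 77.01 m.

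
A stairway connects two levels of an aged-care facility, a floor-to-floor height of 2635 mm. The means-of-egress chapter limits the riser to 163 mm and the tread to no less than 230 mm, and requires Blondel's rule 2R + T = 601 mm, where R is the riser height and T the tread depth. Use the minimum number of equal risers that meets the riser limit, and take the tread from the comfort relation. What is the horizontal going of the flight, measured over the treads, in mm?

4656 mm

⌈2635/163⌉ = 17 risers.
Each riser is 2635/17 = 155 mm (≤ 163 mm).
Tread T = 601 − 2 × 155 = 291 mm (≥ 230 mm).
17 risers give 16 treads; going = 16 × 291 = 4656 mm.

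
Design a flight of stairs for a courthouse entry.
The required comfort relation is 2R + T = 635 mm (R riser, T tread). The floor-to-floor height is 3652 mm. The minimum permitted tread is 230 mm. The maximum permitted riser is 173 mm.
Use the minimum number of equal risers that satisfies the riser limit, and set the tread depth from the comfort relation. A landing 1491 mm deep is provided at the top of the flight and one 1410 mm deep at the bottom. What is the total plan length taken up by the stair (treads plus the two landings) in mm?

9264 mm

At most 173 each: 3652/173 = 21.11, giving 22 risers.
Each riser is 3652/22 = 166 mm (≤ 173 mm).
T = 635 − 2·166 = 303 mm, which satisfies the 230 mm minimum.
22 risers give 21 treads; going = 21 × 303 = 6363 mm.
Enclosure = 6363 + 1491 + 1410 = 9264 mm.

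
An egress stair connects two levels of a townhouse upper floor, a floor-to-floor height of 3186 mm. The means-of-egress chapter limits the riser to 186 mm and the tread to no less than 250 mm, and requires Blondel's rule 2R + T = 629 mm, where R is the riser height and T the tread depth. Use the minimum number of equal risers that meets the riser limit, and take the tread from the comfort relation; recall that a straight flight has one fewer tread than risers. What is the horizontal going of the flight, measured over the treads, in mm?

4675 mm

At most 186 each: 3186/186 = 17.13, giving 18 risers.
Each riser is 3186/18 = 177 mm (≤ 186 mm).
T = 629 − 2·177 = 275 mm, which satisfies the 250 mm minimum.
Treads = 18 − 1 = 17; going = 17 × 275 = 4675 mm.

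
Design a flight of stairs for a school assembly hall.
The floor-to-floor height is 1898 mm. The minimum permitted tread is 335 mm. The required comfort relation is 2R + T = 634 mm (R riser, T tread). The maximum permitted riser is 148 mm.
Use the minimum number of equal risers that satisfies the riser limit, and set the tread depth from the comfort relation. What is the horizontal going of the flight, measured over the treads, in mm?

At most 148 each: 1898/148 = 12.82, giving 13 risers.
Riser R = 1898 / 13 = 146 mm, within the 148 mm limit.
Tread T = 634 − 2 × 146 = 342 mm (≥ 335 mm).
Treads = 13 − 1 = 12; going = 12 × 342 = 4104 mm.

4104 mm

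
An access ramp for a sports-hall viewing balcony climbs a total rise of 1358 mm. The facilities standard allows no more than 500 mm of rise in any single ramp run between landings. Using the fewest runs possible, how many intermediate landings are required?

1358 / 500 = 2.716 → round up to 3 ramp runs.
3 runs are separated by 2 intermediate landings.

2 intermediate landings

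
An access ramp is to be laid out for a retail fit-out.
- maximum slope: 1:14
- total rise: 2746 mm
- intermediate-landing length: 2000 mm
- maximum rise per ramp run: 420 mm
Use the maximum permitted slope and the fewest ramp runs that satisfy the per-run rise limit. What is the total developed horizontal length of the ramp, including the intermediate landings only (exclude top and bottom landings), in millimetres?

50444 mm

2746 / 420 = 6.538 → round up to 7 ramp runs. That means 6 intermediate landings.
Horizontal run for 2746 mm of rise at 1:14 is 2746 × 14 = 38444 mm.
Intermediate landings: 6 × 2000 = 12000 mm.
Developed length = 38444 + 12000 = 50444 mm.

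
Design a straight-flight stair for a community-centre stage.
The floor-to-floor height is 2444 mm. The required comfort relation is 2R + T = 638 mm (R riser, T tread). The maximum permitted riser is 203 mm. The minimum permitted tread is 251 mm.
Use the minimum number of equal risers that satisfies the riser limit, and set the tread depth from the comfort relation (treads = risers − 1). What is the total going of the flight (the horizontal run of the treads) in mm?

3144 mm

At most 203 each: 2444/203 = 12.04, giving 13 risers.
Each riser is 2444/13 = 188 mm (≤ 203 mm).
Tread T = 638 − 2 × 188 = 262 mm (≥ 251 mm).
Treads = 13 − 1 = 12; going = 12 × 262 = 3144 mm.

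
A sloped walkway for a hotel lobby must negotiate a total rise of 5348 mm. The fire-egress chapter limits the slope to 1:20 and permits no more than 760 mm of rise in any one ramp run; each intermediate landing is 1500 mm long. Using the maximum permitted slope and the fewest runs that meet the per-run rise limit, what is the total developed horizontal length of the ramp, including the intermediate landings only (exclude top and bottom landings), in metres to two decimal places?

117.46 m

At most 760 each: 5348/760 = 7.04, giving 8 ramp runs. That means 7 intermediate landings.
Ramp run (horizontal) at 1:20: 5348 × 20 = 106960 mm.
7 intermediate landings contribute 7 × 1500 = 10500 mm.
Developed length = 106960 + 10500 = 117460 mm.
= 117.46 m.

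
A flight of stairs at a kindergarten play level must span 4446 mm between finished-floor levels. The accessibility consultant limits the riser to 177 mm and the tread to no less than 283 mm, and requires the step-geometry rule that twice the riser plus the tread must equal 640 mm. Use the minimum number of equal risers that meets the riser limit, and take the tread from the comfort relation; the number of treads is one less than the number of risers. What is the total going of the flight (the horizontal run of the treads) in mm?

⌈4446/177⌉ = 26 risers.
Each riser is 4446/26 = 171 mm (≤ 177 mm).
T = 640 − 2·171 = 298 mm, which satisfies the 283 mm minimum.
Going = (26 − 1) × 298 = 7450 mm.

7450 mm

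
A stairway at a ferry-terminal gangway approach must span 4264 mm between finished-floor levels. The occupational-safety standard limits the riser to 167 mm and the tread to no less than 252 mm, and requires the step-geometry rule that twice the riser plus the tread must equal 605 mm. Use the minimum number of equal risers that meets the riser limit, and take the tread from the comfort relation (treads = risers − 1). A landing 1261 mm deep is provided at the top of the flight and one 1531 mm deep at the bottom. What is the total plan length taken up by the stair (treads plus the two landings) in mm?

9717 mm

⌈4264/167⌉ = 26 risers.
Riser R = 4264 / 26 = 164 mm, within the 167 mm limit.
From 2R + T = 605: T = 605 − 328 = 277 mm.
Going = (26 − 1) × 277 = 6925 mm.
Enclosure = 6925 + 1261 + 1531 = 9717 mm.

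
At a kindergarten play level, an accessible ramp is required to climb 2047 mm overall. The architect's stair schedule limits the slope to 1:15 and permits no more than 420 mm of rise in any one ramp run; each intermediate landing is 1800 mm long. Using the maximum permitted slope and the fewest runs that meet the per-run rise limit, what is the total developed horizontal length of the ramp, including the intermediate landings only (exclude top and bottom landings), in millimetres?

2047 / 420 = 4.87, so 5 ramp runs are needed. That means 4 intermediate landings.
Horizontal run for 2047 mm of rise at 1:15 is 2047 × 15 = 30705 mm.
Intermediate landings: 4 × 1800 = 7200 mm.
Total developed length = 30705 + 7200 = 37905 mm.

37905 mm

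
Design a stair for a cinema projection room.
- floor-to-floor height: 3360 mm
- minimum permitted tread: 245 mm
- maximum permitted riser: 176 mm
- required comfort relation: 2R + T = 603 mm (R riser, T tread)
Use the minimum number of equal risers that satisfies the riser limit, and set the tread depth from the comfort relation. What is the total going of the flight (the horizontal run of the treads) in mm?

5073 mm

3360 / 176 = 19.091 → round up to 20 risers.
Riser R = 3360 / 20 = 168 mm, within the 176 mm limit.
T = 603 − 2·168 = 267 mm, which satisfies the 245 mm minimum.
Going = (20 − 1) × 267 = 5073 mm.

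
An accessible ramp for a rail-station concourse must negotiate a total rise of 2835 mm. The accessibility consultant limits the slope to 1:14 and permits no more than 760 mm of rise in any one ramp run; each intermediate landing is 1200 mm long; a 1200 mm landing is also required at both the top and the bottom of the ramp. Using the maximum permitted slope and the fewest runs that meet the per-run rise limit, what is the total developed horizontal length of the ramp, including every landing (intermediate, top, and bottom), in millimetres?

45690 mm

2835 / 760 = 3.73, so 4 ramp runs are needed. That means 3 intermediate landings.
Ramp run (horizontal) at 1:14: 2835 × 14 = 39690 mm.
3 intermediate landings contribute 3 × 1200 = 3600 mm.
Top and bottom landings: 2 × 1200 = 2400 mm.
Total = 39690 + 3600 + 2400 = 45690 mm.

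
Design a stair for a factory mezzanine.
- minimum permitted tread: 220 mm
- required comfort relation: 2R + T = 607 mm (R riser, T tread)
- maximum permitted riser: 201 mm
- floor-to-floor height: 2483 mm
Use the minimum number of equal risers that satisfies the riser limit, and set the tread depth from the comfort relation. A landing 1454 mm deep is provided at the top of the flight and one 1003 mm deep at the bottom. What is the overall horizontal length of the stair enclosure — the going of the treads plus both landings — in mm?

2483 / 201 = 12.353 → round up to 13 risers.
Riser R = 2483 / 13 = 191 mm, within the 201 mm limit.
Tread T = 607 − 2 × 191 = 225 mm (≥ 220 mm).
Treads = 13 − 1 = 12; going = 12 × 225 = 2700 mm.
Enclosure = 2700 + 1454 + 1003 = 5157 mm.

5157 mm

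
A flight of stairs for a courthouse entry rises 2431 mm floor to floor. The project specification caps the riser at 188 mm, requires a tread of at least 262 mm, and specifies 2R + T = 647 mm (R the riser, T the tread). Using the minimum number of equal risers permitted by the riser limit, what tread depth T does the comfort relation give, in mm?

273 mm

2431 / 188 = 12.931 → round up to 13 risers.
Each riser is 2431/13 = 187 mm (≤ 188 mm).
T = 647 − 2·187 = 273 mm, which satisfies the 262 mm minimum.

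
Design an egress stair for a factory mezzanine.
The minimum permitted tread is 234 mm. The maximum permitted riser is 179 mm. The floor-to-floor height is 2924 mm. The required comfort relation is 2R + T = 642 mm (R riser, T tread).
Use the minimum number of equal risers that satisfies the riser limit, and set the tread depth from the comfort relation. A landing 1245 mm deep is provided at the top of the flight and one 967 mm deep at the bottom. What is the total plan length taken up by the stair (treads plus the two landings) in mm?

At most 179 each: 2924/179 = 16.34, giving 17 risers.
Riser R = 2924 / 17 = 172 mm, within the 179 mm limit.
T = 642 − 2·172 = 298 mm, which satisfies the 234 mm minimum.
17 risers give 16 treads; going = 16 × 298 = 4768 mm.
Add landings: 4768 + 1245 + 967 = 6980 mm.

6980 mm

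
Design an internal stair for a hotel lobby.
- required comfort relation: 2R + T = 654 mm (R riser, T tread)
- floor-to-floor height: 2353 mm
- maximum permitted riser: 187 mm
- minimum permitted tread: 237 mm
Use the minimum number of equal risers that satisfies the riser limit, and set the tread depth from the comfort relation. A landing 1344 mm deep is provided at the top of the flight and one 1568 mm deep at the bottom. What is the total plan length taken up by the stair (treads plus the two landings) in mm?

6416 mm

2353 / 187 = 12.583 → round up to 13 risers.
Riser R = 2353 / 13 = 181 mm, within the 187 mm limit.
From 2R + T = 654: T = 654 − 362 = 292 mm.
Treads = 13 − 1 = 12; going = 12 × 292 = 3504 mm.
Add landings: 3504 + 1344 + 1568 = 6416 mm.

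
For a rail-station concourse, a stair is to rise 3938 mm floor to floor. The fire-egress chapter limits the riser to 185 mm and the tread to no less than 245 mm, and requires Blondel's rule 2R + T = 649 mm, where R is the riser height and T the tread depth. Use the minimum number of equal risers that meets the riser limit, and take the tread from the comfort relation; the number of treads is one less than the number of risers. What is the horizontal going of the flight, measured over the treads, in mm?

6111 mm

3938 / 185 = 21.286 → round up to 22 risers.
R = 3938 ÷ 22 = 179 mm.
From 2R + T = 649: T = 649 − 358 = 291 mm.
Going = (22 − 1) × 291 = 6111 mm.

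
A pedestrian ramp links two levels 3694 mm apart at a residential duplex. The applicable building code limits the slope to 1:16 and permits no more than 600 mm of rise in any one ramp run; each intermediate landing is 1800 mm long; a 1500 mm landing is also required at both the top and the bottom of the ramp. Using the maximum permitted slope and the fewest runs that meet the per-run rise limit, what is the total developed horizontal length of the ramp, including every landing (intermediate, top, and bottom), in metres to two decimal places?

72.90 m

⌈3694/600⌉ = 7 ramp runs. That means 6 intermediate landings.
Horizontal run for 3694 mm of rise at 1:16 is 3694 × 16 = 59104 mm.
Intermediate landings: 6 × 1800 = 10800 mm.
Top and bottom landings: 2 × 1500 = 3000 mm.
Total = 59104 + 10800 + 3000 = 72904 mm.
= 72.90 m.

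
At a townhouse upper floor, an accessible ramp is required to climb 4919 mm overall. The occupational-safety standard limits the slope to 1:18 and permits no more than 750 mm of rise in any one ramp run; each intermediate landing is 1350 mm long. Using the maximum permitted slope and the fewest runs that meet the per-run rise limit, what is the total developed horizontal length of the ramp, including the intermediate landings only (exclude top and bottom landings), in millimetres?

96642 mm

4919 / 750 = 6.56, so 7 ramp runs are needed. That means 6 intermediate landings.
Horizontal run for 4919 mm of rise at 1:18 is 4919 × 18 = 88542 mm.
Intermediate landings: 6 × 1350 = 8100 mm.
Total developed length = 88542 + 8100 = 96642 mm.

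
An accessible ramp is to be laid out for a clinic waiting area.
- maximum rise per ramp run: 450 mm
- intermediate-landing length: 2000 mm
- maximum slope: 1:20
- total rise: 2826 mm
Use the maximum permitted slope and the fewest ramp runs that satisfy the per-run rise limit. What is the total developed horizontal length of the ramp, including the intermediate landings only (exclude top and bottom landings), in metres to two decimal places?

68.52 m

At most 450 each: 2826/450 = 6.28, giving 7 ramp runs. That means 6 intermediate landings.
Ramp run (horizontal) at 1:20: 2826 × 20 = 56520 mm.
Intermediate landings: 6 × 2000 = 12000 mm.
Developed length = 56520 + 12000 = 68520 mm.
= 68.52 m.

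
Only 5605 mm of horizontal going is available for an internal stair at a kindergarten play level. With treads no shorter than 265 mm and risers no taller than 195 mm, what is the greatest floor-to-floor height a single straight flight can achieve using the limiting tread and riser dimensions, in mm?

Treads that fit: ⌊5605 / 265⌋ = 21.
Risers = treads + 1 = 22.
Maximum height = 22 × 195 = 4290 mm.

4290 mm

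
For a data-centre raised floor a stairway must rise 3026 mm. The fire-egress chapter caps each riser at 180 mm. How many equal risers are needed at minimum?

17 risers

3026 / 180 = 16.811 → round up to 17 risers.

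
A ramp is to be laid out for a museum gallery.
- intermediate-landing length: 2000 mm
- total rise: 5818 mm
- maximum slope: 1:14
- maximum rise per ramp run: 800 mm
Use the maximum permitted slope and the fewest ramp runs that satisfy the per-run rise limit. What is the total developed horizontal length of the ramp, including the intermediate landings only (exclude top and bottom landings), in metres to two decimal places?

5818 / 800 = 7.27, so 8 ramp runs are needed. That means 7 intermediate landings.
Ramp run (horizontal) at 1:14: 5818 × 14 = 81452 mm.
Intermediate landings: 7 × 2000 = 14000 mm.
Total developed length = 81452 + 14000 = 95452 mm.
= 95.45 m.

95.45 m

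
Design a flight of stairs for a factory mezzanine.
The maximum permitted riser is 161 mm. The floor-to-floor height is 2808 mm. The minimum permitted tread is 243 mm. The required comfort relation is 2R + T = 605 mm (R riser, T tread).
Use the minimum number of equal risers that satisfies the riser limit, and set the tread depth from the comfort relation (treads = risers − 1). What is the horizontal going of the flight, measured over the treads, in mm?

4981 mm

At most 161 each: 2808/161 = 17.44, giving 18 risers.
Riser R = 2808 / 18 = 156 mm, within the 161 mm limit.
T = 605 − 2·156 = 293 mm, which satisfies the 243 mm minimum.
Going = (18 − 1) × 293 = 4981 mm.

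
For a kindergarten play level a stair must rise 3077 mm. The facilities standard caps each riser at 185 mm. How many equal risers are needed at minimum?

3077 / 185 = 16.632 → round up to 17 risers.

17 risers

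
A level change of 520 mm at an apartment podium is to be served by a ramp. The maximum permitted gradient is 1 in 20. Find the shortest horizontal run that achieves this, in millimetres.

Run = rise × 20 = 520 × 20 = 10400 mm.

10400 mm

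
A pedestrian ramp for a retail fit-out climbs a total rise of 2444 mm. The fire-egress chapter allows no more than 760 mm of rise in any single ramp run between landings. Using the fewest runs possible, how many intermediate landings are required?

At most 760 each: 2444/760 = 3.22, giving 4 ramp runs.
4 runs are separated by 3 intermediate landings.

3 intermediate landings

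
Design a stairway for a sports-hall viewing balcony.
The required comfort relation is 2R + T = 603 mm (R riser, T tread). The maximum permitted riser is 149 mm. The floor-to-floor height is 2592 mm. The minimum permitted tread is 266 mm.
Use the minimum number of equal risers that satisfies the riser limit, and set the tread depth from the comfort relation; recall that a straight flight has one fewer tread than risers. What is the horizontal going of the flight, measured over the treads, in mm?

⌈2592/149⌉ = 18 risers.
Each riser is 2592/18 = 144 mm (≤ 149 mm).
T = 603 − 2·144 = 315 mm, which satisfies the 266 mm minimum.
Treads = 18 − 1 = 17; going = 17 × 315 = 5355 mm.

5355 mm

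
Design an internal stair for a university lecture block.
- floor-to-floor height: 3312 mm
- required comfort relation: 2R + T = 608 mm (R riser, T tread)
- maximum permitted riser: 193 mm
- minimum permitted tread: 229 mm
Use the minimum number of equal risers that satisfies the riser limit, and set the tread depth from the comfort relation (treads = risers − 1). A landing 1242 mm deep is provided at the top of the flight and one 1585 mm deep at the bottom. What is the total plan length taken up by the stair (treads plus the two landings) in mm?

⌈3312/193⌉ = 18 risers.
Each riser is 3312/18 = 184 mm (≤ 193 mm).
From 2R + T = 608: T = 608 − 368 = 240 mm.
Going = (18 − 1) × 240 = 4080 mm.
Add landings: 4080 + 1242 + 1585 = 6907 mm.

6907 mm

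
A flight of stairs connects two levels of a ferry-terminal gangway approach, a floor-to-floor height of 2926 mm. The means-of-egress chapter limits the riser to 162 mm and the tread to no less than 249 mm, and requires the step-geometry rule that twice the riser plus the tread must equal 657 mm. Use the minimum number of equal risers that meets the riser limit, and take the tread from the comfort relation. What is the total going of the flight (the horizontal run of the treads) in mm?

6282 mm

At most 162 each: 2926/162 = 18.06, giving 19 risers.
Riser R = 2926 / 19 = 154 mm, within the 162 mm limit.
From 2R + T = 657: T = 657 − 308 = 349 mm.
Going = (19 − 1) × 349 = 6282 mm.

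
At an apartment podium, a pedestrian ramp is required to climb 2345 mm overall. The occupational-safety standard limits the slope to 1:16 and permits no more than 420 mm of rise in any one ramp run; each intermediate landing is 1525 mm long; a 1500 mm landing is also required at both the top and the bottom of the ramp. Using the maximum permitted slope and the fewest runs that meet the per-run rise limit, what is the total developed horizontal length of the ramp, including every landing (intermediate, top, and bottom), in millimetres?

At most 420 each: 2345/420 = 5.58, giving 6 ramp runs. That means 5 intermediate landings.
Horizontal run for 2345 mm of rise at 1:16 is 2345 × 16 = 37520 mm.
5 intermediate landings contribute 5 × 1525 = 7625 mm.
Top and bottom landings: 2 × 1500 = 3000 mm.
Total = 37520 + 7625 + 3000 = 48145 mm.

48145 mm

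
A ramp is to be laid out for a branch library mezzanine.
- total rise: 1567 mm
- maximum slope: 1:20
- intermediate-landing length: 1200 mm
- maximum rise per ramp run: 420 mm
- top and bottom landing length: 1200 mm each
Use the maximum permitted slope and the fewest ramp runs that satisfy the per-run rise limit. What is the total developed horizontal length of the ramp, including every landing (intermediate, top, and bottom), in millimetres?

37340 mm

At most 420 each: 1567/420 = 3.73, giving 4 ramp runs. That means 3 intermediate landings.
Ramp run (horizontal) at 1:20: 1567 × 20 = 31340 mm.
Intermediate landings: 3 × 1200 = 3600 mm.
Top and bottom landings: 2 × 1200 = 2400 mm.
Total = 31340 + 3600 + 2400 = 37340 mm.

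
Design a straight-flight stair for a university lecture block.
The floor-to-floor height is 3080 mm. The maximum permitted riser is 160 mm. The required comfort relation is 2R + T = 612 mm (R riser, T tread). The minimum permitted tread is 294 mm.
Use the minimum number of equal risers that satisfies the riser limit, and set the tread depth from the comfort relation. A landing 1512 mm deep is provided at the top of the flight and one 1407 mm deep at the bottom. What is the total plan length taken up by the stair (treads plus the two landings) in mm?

⌈3080/160⌉ = 20 risers.
R = 3080 ÷ 20 = 154 mm.
From 2R + T = 612: T = 612 − 308 = 304 mm.
Going = (20 − 1) × 304 = 5776 mm.
Enclosure = 5776 + 1512 + 1407 = 8695 mm.

8695 mm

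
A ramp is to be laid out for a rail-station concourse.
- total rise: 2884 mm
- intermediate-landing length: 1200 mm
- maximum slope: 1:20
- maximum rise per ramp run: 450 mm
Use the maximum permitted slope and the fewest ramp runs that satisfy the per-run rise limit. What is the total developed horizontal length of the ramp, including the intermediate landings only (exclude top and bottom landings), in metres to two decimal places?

64.88 m

2884 / 450 = 6.409 → round up to 7 ramp runs. That means 6 intermediate landings.
Horizontal run for 2884 mm of rise at 1:20 is 2884 × 20 = 57680 mm.
Intermediate landings: 6 × 1200 = 7200 mm.
Total developed length = 57680 + 7200 = 64880 mm.
= 64.88 m.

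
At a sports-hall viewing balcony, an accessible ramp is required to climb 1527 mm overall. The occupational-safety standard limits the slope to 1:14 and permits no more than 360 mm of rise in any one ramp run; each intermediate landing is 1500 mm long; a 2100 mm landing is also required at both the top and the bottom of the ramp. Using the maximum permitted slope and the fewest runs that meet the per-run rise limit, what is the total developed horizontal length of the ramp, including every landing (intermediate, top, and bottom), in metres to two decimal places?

1527 / 360 = 4.242 → round up to 5 ramp runs. That means 4 intermediate landings.
Ramp run (horizontal) at 1:14: 1527 × 14 = 21378 mm.
Intermediate landings: 4 × 1500 = 6000 mm.
Top and bottom landings: 2 × 2100 = 4200 mm.
Total = 21378 + 6000 + 4200 = 31578 mm.
= 31.58 m.

31.58 m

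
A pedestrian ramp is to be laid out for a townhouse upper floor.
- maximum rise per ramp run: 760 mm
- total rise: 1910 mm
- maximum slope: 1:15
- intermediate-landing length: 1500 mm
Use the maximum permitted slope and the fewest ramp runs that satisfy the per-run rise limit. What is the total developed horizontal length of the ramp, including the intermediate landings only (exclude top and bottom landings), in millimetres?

1910 / 760 = 2.513 → round up to 3 ramp runs. That means 2 intermediate landings.
Horizontal run for 1910 mm of rise at 1:15 is 1910 × 15 = 28650 mm.
Intermediate landings: 2 × 1500 = 3000 mm.
Total developed length = 28650 + 3000 = 31650 mm.

31650 mm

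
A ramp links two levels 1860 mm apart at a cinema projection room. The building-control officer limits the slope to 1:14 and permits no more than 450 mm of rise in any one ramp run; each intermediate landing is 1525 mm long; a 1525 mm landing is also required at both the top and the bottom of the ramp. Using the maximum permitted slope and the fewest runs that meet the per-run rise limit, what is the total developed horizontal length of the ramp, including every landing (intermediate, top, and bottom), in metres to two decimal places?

35.19 m

1860 / 450 = 4.133 → round up to 5 ramp runs. That means 4 intermediate landings.
Ramp run (horizontal) at 1:14: 1860 × 14 = 26040 mm.
Intermediate landings: 4 × 1525 = 6100 mm.
Top and bottom landings: 2 × 1525 = 3050 mm.
Total = 26040 + 6100 + 3050 = 35190 mm.
= 35.19 m.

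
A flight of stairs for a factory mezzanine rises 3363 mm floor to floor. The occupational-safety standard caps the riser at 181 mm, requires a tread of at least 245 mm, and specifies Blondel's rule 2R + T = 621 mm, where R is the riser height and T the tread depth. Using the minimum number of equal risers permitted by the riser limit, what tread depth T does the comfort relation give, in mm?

3363 / 181 = 18.58, so 19 risers are needed.
Each riser is 3363/19 = 177 mm (≤ 181 mm).
Tread T = 621 − 2 × 177 = 267 mm (≥ 245 mm).

267 mm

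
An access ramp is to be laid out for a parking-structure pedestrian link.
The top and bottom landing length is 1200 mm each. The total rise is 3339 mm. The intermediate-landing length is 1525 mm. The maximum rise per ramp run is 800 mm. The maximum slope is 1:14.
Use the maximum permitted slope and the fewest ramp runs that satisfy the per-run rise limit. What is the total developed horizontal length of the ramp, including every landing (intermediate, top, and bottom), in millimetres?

3339 / 800 = 4.17, so 5 ramp runs are needed. That means 4 intermediate landings.
Horizontal run for 3339 mm of rise at 1:14 is 3339 × 14 = 46746 mm.
4 intermediate landings contribute 4 × 1525 = 6100 mm.
Top and bottom landings: 2 × 1200 = 2400 mm.
Total = 46746 + 6100 + 2400 = 55246 mm.

55246 mm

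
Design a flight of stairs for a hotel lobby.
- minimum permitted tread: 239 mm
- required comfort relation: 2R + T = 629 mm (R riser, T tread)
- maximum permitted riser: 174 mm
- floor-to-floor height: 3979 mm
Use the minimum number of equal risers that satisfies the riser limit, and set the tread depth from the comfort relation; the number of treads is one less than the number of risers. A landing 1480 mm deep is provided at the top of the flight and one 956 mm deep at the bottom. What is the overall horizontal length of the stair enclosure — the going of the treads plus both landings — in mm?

8662 mm

⌈3979/174⌉ = 23 risers.
Riser R = 3979 / 23 = 173 mm, within the 174 mm limit.
T = 629 − 2·173 = 283 mm, which satisfies the 239 mm minimum.
23 risers give 22 treads; going = 22 × 283 = 6226 mm.
Enclosure = 6226 + 1480 + 956 = 8662 mm.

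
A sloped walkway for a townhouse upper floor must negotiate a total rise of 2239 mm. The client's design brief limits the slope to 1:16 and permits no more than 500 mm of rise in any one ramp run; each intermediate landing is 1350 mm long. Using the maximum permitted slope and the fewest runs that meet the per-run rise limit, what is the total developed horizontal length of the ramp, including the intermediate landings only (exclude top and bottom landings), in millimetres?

At most 500 each: 2239/500 = 4.48, giving 5 ramp runs. That means 4 intermediate landings.
Ramp run (horizontal) at 1:16: 2239 × 16 = 35824 mm.
4 intermediate landings contribute 4 × 1350 = 5400 mm.
Developed length = 35824 + 5400 = 41224 mm.

41224 mm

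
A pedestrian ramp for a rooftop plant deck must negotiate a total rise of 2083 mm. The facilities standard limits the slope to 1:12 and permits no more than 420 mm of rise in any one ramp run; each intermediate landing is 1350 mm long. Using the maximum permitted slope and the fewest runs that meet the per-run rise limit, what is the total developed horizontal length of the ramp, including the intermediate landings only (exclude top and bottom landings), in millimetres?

30396 mm

At most 420 each: 2083/420 = 4.96, giving 5 ramp runs. That means 4 intermediate landings.
Ramp run (horizontal) at 1:12: 2083 × 12 = 24996 mm.
Intermediate landings: 4 × 1350 = 5400 mm.
Total developed length = 24996 + 5400 = 30396 mm.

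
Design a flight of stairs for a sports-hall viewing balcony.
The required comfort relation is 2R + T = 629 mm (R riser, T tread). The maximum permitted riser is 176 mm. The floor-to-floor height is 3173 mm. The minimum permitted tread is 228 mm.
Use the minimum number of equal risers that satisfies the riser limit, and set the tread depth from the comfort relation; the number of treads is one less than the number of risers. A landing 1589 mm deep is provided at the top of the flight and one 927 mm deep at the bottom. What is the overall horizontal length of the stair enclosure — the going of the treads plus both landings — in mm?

3173 / 176 = 18.028 → round up to 19 risers.
Riser R = 3173 / 19 = 167 mm, within the 176 mm limit.
From 2R + T = 629: T = 629 − 334 = 295 mm.
19 risers give 18 treads; going = 18 × 295 = 5310 mm.
Enclosure = 5310 + 1589 + 927 = 7826 mm.

7826 mm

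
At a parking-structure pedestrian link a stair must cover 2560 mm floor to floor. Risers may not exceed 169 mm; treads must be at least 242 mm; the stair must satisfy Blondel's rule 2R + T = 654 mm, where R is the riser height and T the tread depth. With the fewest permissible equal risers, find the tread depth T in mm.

2560 / 169 = 15.15, so 16 risers are needed.
Each riser is 2560/16 = 160 mm (≤ 169 mm).
Tread T = 654 − 2 × 160 = 334 mm (≥ 242 mm).

334 mm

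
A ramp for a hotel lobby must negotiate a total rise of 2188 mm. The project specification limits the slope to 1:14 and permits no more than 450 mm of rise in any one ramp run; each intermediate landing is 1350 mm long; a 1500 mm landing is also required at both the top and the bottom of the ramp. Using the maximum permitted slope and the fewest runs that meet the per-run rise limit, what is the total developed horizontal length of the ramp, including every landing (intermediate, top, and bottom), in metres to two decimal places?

39.03 m

2188 / 450 = 4.86, so 5 ramp runs are needed. That means 4 intermediate landings.
Horizontal run for 2188 mm of rise at 1:14 is 2188 × 14 = 30632 mm.
4 intermediate landings contribute 4 × 1350 = 5400 mm.
Top and bottom landings: 2 × 1500 = 3000 mm.
Total = 30632 + 5400 + 3000 = 39032 mm.
= 39.03 m.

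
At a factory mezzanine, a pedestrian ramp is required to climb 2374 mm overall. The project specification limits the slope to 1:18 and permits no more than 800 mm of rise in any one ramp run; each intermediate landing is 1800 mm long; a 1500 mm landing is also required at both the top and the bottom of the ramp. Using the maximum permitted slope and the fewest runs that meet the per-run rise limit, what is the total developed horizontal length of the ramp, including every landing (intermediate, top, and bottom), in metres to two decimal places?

2374 / 800 = 2.967 → round up to 3 ramp runs. That means 2 intermediate landings.
Horizontal run for 2374 mm of rise at 1:18 is 2374 × 18 = 42732 mm.
2 intermediate landings contribute 2 × 1800 = 3600 mm.
Top and bottom landings: 2 × 1500 = 3000 mm.
Total = 42732 + 3600 + 3000 = 49332 mm.
= 49.33 m.

49.33 m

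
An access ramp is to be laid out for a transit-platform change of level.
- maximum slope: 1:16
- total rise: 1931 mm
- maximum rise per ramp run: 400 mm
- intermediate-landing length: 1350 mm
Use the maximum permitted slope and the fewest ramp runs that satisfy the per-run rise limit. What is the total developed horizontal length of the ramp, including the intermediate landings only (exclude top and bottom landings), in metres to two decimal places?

1931 / 400 = 4.827 → round up to 5 ramp runs. That means 4 intermediate landings.
Ramp run (horizontal) at 1:16: 1931 × 16 = 30896 mm.
Intermediate landings: 4 × 1350 = 5400 mm.
Developed length = 30896 + 5400 = 36296 mm.
= 36.30 m.

36.30 m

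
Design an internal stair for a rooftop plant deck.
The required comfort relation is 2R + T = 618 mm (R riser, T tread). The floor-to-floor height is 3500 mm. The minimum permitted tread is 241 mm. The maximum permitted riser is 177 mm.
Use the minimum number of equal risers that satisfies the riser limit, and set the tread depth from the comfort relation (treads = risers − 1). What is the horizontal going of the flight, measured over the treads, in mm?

At most 177 each: 3500/177 = 19.77, giving 20 risers.
R = 3500 ÷ 20 = 175 mm.
T = 618 − 2·175 = 268 mm, which satisfies the 241 mm minimum.
20 risers give 19 treads; going = 19 × 268 = 5092 mm.

5092 mm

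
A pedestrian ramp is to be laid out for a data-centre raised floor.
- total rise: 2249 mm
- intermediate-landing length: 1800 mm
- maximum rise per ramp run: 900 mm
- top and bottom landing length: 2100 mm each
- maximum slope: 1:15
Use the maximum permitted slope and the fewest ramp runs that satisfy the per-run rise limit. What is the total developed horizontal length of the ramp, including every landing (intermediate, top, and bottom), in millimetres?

2249 / 900 = 2.499 → round up to 3 ramp runs. That means 2 intermediate landings.
Horizontal run for 2249 mm of rise at 1:15 is 2249 × 15 = 33735 mm.
2 intermediate landings contribute 2 × 1800 = 3600 mm.
Top and bottom landings: 2 × 2100 = 4200 mm.
Total = 33735 + 3600 + 4200 = 41535 mm.

41535 mm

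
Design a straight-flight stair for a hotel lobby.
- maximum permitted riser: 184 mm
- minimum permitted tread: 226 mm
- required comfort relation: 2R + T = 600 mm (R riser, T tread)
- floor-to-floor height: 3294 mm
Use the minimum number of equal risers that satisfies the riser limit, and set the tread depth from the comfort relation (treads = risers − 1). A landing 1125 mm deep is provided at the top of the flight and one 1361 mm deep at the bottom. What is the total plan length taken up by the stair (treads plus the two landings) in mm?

⌈3294/184⌉ = 18 risers.
Each riser is 3294/18 = 183 mm (≤ 184 mm).
From 2R + T = 600: T = 600 − 366 = 234 mm.
Going = (18 − 1) × 234 = 3978 mm.
Enclosure = 3978 + 1125 + 1361 = 6464 mm.

6464 mm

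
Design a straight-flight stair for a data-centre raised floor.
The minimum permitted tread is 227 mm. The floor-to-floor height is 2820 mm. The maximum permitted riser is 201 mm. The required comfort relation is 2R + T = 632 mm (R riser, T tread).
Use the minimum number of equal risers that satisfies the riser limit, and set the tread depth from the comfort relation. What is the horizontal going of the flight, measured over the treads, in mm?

3584 mm

⌈2820/201⌉ = 15 risers.
Riser R = 2820 / 15 = 188 mm, within the 201 mm limit.
From 2R + T = 632: T = 632 − 376 = 256 mm.
15 risers give 14 treads; going = 14 × 256 = 3584 mm.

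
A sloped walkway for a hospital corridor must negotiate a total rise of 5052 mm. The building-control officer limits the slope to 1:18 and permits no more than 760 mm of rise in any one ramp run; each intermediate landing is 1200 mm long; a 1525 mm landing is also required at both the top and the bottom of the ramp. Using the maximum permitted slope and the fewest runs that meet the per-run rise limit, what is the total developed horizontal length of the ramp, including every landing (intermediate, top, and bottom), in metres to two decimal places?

⌈5052/760⌉ = 7 ramp runs. That means 6 intermediate landings.
Horizontal run for 5052 mm of rise at 1:18 is 5052 × 18 = 90936 mm.
Intermediate landings: 6 × 1200 = 7200 mm.
Top and bottom landings: 2 × 1525 = 3050 mm.
Total = 90936 + 7200 + 3050 = 101186 mm.
= 101.19 m.

101.19 m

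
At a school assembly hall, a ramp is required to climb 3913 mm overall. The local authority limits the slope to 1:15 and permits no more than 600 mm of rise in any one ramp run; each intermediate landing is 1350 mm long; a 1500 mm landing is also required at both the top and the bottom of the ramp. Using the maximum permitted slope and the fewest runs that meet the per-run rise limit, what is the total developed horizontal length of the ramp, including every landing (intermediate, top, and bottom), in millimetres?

⌈3913/600⌉ = 7 ramp runs. That means 6 intermediate landings.
Ramp run (horizontal) at 1:15: 3913 × 15 = 58695 mm.
6 intermediate landings contribute 6 × 1350 = 8100 mm.
Top and bottom landings: 2 × 1500 = 3000 mm.
Total = 58695 + 8100 + 3000 = 69795 mm.

69795 mm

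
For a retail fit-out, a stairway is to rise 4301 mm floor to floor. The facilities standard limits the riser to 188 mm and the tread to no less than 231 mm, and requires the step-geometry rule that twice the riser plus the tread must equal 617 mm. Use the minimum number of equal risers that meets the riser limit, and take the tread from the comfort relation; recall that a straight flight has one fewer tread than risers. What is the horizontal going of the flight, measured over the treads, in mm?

5346 mm

At most 188 each: 4301/188 = 22.88, giving 23 risers.
Riser R = 4301 / 23 = 187 mm, within the 188 mm limit.
T = 617 − 2·187 = 243 mm, which satisfies the 231 mm minimum.
Treads = 23 − 1 = 22; going = 22 × 243 = 5346 mm.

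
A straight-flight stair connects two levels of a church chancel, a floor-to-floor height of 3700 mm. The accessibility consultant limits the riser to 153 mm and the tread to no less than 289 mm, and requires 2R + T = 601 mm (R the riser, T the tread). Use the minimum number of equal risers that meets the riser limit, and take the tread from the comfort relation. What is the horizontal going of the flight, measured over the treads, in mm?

7320 mm

At most 153 each: 3700/153 = 24.18, giving 25 risers.
Each riser is 3700/25 = 148 mm (≤ 153 mm).
T = 601 − 2·148 = 305 mm, which satisfies the 289 mm minimum.
Treads = 25 − 1 = 24; going = 24 × 305 = 7320 mm.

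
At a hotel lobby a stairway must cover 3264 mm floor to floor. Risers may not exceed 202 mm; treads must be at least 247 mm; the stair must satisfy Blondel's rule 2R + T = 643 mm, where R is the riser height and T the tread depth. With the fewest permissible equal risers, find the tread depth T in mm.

3264 / 202 = 16.158 → round up to 17 risers.
Riser R = 3264 / 17 = 192 mm, within the 202 mm limit.
T = 643 − 2·192 = 259 mm, which satisfies the 247 mm minimum.

259 mm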